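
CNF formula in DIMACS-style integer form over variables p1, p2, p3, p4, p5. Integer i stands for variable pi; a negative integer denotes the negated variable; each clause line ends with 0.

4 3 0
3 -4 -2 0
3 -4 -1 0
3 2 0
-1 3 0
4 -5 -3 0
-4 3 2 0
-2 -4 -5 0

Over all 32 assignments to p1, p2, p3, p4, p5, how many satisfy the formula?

10

Split on p3, then p4.
  p3=T, p4=T: p1 free; 3 ways for (p2,p5) × 2^1 = 6.
  p3=T, p4=F: remaining (p1,p2,p5) ∈ {(F,F,F); (F,T,F); (T,F,F); (T,T,F)} — 4.
  p3=F, p4=T: a clause becomes empty — 0.
  p3=F, p4=F: a clause becomes empty — 0.
Total: 6 + 4 + 0 + 0 = 10.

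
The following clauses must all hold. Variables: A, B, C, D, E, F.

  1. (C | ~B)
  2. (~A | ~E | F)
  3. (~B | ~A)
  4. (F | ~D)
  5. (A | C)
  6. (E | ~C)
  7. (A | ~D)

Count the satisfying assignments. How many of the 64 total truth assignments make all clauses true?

Split on A, then C.
  A=T, C=T: remaining (B,D,E,F) ∈ {(F,F,T,T); (F,T,T,T)} — 2.
  A=T, C=F: 5 of the 16 assignments to (B,D,E,F) work.
  A=F, C=T: remaining (B,D,E,F) ∈ {(F,F,T,F); (F,F,T,T); (T,F,T,F); (T,F,T,T)} — 4.
  A=F, C=F: a clause becomes empty — 0.
Total: 2 + 5 + 4 + 0 = 11.

11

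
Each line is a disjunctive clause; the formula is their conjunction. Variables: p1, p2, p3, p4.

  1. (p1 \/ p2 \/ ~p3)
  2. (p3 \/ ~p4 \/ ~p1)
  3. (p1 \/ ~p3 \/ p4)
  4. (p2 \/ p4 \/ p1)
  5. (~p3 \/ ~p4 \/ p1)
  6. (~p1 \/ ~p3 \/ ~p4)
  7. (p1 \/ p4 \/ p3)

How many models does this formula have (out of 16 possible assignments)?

6

The models are:
  p1=F p2=F p3=F p4=T
  p1=F p2=T p3=F p4=T
  p1=T p2=F p3=F p4=F
  p1=T p2=F p3=T p4=F
  p1=T p2=T p3=F p4=F
  p1=T p2=T p3=T p4=F
Count: 6.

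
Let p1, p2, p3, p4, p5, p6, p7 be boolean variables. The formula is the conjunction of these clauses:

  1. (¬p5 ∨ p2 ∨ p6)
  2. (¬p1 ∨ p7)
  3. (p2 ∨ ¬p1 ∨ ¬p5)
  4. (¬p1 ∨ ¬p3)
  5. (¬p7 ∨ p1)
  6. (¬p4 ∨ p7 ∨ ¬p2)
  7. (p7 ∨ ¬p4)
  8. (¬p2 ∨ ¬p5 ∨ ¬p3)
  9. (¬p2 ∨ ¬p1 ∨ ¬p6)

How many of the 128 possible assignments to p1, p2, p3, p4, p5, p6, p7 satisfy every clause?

20

Split on p1, then p2.
  p1=T, p2=T: remaining (p3,p4,p5,p6,p7) ∈ {(F,F,F,F,T); (F,F,T,F,T); (F,T,F,F,T); (F,T,T,F,T)} — 4.
  p1=T, p2=F: remaining (p3,p4,p5,p6,p7) ∈ {(F,F,F,F,T); (F,F,F,T,T); (F,T,F,F,T); (F,T,F,T,T)} — 4.
  p1=F, p2=T: p6 free; 3 ways for (p3,p4,p5,p7) × 2^1 = 6.
  p1=F, p2=F: p3 free; 3 ways for (p4,p5,p6,p7) × 2^1 = 6.
Total: 4 + 4 + 6 + 6 = 20.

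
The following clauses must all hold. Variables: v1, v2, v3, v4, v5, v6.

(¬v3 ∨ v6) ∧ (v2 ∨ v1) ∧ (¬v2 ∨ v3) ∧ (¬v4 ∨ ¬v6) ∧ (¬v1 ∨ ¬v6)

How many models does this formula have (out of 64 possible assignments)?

Satisfying assignments:
  v1=F v2=T v3=T v4=F v5=F v6=T
  v1=F v2=T v3=T v4=F v5=T v6=T
  v1=T v2=F v3=F v4=F v5=F v6=F
  v1=T v2=F v3=F v4=F v5=T v6=F
  v1=T v2=F v3=F v4=T v5=F v6=F
  v1=T v2=F v3=F v4=T v5=T v6=F
Count: 6.

6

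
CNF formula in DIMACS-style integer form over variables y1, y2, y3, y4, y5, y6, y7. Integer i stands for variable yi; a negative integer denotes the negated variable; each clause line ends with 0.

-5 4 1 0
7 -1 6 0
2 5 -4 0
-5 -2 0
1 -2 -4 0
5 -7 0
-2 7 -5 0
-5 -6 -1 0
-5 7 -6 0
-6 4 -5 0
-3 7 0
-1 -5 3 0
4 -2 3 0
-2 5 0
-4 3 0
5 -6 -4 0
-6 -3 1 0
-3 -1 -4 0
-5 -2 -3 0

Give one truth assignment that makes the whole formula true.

y1=False, y2=False, y3=False, y4=False, y5=False, y6=False, y7=False

Branch on y1: take y1 = False.
For the remaining variables, y2 = False, y3 = False, y4 = False, y5 = False, y6 = False, y7 = False works.
Every clause has at least one true literal under this assignment.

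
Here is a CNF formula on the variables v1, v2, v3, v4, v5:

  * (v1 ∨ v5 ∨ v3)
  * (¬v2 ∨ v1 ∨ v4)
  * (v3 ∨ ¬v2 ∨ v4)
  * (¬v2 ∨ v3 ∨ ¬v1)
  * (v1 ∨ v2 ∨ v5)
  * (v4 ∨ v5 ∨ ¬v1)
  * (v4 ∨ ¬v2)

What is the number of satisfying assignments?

Split on v1, then v2.
  v1=1, v2=1: remaining (v3,v4,v5) ∈ {(1,1,0); (1,1,1)} — 2.
  v1=1, v2=0: v3 free; 3 ways for (v4,v5) × 2^1 = 6.
  v1=0, v2=1: remaining (v3,v4,v5) ∈ {(0,1,1); (1,1,0); (1,1,1)} — 3.
  v1=0, v2=0: remaining (v3,v4,v5) ∈ {(0,0,1); (0,1,1); (1,0,1); (1,1,1)} — 4.
Total: 2 + 6 + 3 + 4 = 15.

15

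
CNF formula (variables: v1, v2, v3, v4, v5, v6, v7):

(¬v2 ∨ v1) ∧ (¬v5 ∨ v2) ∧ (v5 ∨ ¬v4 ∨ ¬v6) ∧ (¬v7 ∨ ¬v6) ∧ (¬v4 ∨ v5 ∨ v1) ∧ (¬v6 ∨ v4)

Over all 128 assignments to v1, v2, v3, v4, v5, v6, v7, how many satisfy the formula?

30

Case analysis on v4 and v5:
  v4=1, v5=1: v3 free; 3 ways for (v1,v2,v6,v7) × 2^1 = 6.
  v4=1, v5=0: forces v1=1; v6=0; v2, v3, v7 free → 2^3 = 8.
  v4=0, v5=1: remaining (v1,v2,v3,v6,v7) ∈ {(1,1,0,0,0); (1,1,0,0,1); (1,1,1,0,0); (1,1,1,0,1)} — 4.
  v4=0, v5=0: v3, v7 free; 3 ways for (v1,v2,v6) × 2^2 = 12.
Total: 6 + 8 + 4 + 12 = 30.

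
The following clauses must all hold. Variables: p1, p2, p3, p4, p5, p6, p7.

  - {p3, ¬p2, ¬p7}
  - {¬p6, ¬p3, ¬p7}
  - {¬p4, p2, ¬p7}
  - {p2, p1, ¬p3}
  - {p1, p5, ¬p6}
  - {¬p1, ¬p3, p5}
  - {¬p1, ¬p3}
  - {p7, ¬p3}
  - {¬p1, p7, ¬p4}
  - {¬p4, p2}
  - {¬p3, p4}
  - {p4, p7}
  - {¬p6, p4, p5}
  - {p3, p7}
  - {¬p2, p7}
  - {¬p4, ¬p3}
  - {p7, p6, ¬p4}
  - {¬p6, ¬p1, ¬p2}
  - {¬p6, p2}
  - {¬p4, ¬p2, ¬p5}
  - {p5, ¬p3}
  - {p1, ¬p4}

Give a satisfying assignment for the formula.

p1 = False  p2 = False  p3 = False  p4 = False  p5 = True  p6 = False  p7 = True

Branch on p1: take p1 = False.
  then p4 is forced to False.
  then p3 is forced to False.
  then p7 is forced to True.
  then p2 is forced to False.
  then p6 is forced to False.
p5 is now unconstrained; take p5 = True.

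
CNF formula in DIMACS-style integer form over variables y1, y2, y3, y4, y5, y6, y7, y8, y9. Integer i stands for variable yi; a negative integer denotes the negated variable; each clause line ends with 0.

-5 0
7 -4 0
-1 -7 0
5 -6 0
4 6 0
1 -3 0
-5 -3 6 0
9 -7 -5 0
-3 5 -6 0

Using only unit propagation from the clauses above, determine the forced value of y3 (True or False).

False

Unit clause (¬y5) sets y5 = False.
(¬y6 ∨ y5): since y5 = False, the clause reduces to (¬y6). y6 = False.
(y4 ∨ y6): since y6 = False, the clause reduces to (y4). y4 = True.
From (y7 ∨ ¬y4) and y4 = True: y7 = True.
In (¬y7 ∨ ¬y1), ¬y7 is now false; ¬y1 must hold, so y1 = False.
(y1 ∨ ¬y3): since y1 = False, the clause reduces to (¬y3). y3 = False.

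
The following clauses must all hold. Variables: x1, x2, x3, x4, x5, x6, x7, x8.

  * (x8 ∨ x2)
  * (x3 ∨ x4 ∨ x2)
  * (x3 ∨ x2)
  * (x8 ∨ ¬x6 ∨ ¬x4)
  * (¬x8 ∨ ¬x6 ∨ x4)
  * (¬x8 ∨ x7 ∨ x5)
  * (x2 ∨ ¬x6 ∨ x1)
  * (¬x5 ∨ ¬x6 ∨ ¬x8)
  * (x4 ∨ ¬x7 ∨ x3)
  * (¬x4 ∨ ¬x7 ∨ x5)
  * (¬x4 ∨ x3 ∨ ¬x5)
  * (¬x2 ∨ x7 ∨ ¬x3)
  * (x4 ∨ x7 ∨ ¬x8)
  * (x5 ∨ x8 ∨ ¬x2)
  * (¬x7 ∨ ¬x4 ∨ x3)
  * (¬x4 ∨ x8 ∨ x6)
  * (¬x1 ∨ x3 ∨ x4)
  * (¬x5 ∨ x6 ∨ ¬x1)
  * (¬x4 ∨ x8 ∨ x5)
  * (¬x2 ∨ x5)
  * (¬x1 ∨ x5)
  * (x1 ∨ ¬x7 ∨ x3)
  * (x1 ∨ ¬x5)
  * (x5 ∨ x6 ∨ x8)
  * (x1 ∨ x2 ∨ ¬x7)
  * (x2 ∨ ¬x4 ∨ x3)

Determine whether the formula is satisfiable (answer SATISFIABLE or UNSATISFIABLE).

SATISFIABLE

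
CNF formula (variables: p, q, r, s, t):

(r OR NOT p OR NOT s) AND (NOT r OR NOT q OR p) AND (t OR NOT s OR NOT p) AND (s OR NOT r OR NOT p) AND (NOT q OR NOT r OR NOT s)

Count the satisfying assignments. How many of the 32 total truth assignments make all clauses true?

17

Case analysis on p and r:
  p=T, r=T: remaining (q,s,t) ∈ {(F,T,T)} — 1.
  p=T, r=F: remaining (q,s,t) ∈ {(F,F,F); (F,F,T); (T,F,F); (T,F,T)} — 4.
  p=F, r=T: remaining (q,s,t) ∈ {(F,F,F); (F,F,T); (F,T,F); (F,T,T)} — 4.
  p=F, r=F: q, s, t free → 2^3 = 8.
Total: 1 + 4 + 4 + 8 = 17.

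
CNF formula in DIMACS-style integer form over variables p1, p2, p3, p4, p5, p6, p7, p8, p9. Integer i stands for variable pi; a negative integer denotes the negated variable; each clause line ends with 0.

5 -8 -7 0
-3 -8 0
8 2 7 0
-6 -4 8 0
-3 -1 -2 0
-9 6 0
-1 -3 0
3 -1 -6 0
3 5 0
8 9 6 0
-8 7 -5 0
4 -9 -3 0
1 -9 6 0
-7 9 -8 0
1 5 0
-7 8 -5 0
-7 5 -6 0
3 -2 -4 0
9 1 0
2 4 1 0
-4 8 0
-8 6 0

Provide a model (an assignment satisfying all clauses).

Branch on p1: take p1 = False.
  then p5 is forced to True.
  then p9 is forced to True.
  then p6 is forced to True.
Set p2 = True and propagate.
The remaining clauses are satisfied by p3 = False, p4 = False, p7 = True, p8 = True.

p1=0  p2=1  p3=0  p4=0  p5=1  p6=1  p7=1  p8=1  p9=1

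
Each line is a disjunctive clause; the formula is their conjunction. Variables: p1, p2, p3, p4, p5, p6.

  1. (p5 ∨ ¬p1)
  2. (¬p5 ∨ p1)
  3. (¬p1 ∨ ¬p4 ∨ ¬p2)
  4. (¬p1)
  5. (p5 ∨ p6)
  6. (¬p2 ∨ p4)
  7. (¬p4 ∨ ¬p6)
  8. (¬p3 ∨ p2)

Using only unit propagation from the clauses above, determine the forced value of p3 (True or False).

Unit clause (¬p1) sets p1 = False.
(p1 ∨ ¬p5) with p1 = False leaves only ¬p5, so p5 = False.
(p6 ∨ p5) with p5 = False leaves only p6, so p6 = True.
(¬p6 ∨ ¬p4): since p6 = True, the clause reduces to (¬p4). p4 = False.
(¬p2 ∨ p4): since p4 = False, the clause reduces to (¬p2). p2 = False.
From (¬p3 ∨ p2) and p2 = False: p3 = False.

False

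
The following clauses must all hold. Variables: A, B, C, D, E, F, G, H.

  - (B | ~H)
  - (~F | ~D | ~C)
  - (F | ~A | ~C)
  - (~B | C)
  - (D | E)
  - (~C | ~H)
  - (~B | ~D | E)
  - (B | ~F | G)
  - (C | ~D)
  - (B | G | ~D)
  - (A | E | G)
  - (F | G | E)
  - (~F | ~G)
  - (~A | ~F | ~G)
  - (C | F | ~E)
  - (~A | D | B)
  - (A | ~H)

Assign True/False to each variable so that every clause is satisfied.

Pure literal: H appears only negated; assign H = False.
Try A = True.
For the remaining variables, B = True, C = True, D = False, E = True, F = True, G = False works.

A=T  B=T  C=T  D=F  E=T  F=T  G=F  H=F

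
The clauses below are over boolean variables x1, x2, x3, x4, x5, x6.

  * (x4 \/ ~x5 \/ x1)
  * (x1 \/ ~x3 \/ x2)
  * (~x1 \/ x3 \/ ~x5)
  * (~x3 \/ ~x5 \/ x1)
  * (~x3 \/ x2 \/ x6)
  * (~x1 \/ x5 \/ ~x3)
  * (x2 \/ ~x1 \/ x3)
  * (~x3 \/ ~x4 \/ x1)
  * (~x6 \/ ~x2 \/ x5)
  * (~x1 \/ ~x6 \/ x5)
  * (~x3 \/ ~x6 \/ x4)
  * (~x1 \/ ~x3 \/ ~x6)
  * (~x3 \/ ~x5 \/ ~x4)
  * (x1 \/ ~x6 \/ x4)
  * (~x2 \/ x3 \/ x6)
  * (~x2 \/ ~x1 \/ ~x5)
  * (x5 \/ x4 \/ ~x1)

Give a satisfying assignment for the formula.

x1=F, x2=F, x3=F, x4=T, x5=F, x6=F

Try x1 = False.
The remaining clauses are satisfied by x2 = False, x3 = False, x4 = True, x5 = False, x6 = False.
Check each clause:
  1. (~x5 \/ x1 \/ x4) — ~x5 is true.
  2. (x2 \/ ~x3 \/ x1) — ~x3 is true.
  3. (x3 \/ ~x1 \/ ~x5) — ~x1 is true.
  4. (x1 \/ ~x3 \/ ~x5) — ~x5 is true.
  5. (x6 \/ x2 \/ ~x3) — ~x3 is true.
  6. (x5 \/ ~x1 \/ ~x3) — ~x3 is true.
  7. (x2 \/ x3 \/ ~x1) — ~x1 is true.
  8. (~x3 \/ x1 \/ ~x4) — ~x3 is true.
  9. (~x6 \/ x5 \/ ~x2) — ~x6 is true.
  10. (x5 \/ ~x6 \/ ~x1) — ~x6 is true.
  11. (~x6 \/ x4 \/ ~x3) — ~x6 is true.
  12. (~x6 \/ ~x1 \/ ~x3) — ~x6 is true.
  13. (~x5 \/ ~x4 \/ ~x3) — ~x5 is true.
  14. (~x6 \/ x1 \/ x4) — ~x6 is true.
  15. (x6 \/ x3 \/ ~x2) — ~x2 is true.
  16. (~x1 \/ ~x5 \/ ~x2) — ~x5 is true.
  17. (~x1 \/ x5 \/ x4) — x4 is true.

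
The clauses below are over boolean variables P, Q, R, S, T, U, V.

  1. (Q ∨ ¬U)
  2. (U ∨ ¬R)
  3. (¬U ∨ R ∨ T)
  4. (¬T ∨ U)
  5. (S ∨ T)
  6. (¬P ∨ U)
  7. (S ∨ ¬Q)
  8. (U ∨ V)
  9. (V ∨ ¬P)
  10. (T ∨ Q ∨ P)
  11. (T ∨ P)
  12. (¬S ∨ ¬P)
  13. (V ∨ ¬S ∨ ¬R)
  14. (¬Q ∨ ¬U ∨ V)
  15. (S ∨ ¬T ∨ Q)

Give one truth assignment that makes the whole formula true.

P = F  Q = T  R = F  S = T  T = T  U = T  V = T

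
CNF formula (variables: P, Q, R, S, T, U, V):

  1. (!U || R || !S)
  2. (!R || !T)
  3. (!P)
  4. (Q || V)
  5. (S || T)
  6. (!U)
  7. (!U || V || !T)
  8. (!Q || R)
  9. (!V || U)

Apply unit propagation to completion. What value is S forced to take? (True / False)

True

Unit clause (!P) sets P = False.
(!U) is a unit clause: U = False.
From (U || !V) and U = False: V = False.
From (V || Q) and V = False: Q = True.
(!Q || R): since Q = True, the clause reduces to (R). R = True.
(!R || !T) with R = True leaves only !T, so T = False.
From (S || T) and T = False: S = True.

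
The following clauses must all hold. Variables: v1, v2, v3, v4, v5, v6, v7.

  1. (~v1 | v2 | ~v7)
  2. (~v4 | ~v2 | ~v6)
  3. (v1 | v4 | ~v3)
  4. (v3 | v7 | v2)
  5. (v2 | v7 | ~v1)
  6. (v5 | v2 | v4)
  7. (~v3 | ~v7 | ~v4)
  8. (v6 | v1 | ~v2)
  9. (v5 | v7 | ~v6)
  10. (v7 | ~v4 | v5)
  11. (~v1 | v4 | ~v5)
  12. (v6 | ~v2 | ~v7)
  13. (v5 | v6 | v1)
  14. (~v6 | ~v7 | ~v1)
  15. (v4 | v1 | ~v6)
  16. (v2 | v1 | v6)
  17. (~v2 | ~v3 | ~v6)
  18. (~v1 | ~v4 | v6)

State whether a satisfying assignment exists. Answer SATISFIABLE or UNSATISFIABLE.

Try v1 = False.
Branch on v2: take v2 = False.
  then v6 is forced to True.
  then v4 is forced to True.
Set v3 = True and propagate.
  then v7 is forced to False.
  then v5 is forced to True.
Every clause has at least one true literal under this assignment.
So v1=F, v2=F, v3=T, v4=T, v5=T, v6=T, v7=F is a satisfying assignment.

SATISFIABLE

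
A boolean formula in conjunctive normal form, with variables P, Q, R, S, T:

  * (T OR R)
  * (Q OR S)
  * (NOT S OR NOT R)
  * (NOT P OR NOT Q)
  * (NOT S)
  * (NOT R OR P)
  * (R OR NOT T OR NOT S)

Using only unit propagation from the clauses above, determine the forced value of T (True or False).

True

(NOT S) is a unit clause: S = False.
From (Q OR S) and S = False: Q = True.
(NOT P OR NOT Q): since Q = True, the clause reduces to (NOT P). P = False.
From (NOT R OR P) and P = False: R = False.
(T OR R): since R = False, the clause reduces to (T). T = True.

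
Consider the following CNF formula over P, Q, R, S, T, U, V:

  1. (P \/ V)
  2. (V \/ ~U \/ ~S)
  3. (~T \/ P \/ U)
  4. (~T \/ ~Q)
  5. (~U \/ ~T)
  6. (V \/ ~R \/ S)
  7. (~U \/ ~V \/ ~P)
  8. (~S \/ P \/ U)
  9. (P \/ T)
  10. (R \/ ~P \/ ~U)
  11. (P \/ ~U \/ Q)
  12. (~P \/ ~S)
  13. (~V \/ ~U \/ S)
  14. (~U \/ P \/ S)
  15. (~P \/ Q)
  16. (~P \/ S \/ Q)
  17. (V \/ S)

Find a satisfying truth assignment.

Branch on P: take P = True.
  then S is forced to False.
  then Q is forced to True.
  then T is forced to False.
  then V is forced to True.
  then U is forced to False.
R is now unconstrained; take R = True.
Every clause has at least one true literal under this assignment.

P=T, Q=T, R=T, S=F, T=F, U=F, V=T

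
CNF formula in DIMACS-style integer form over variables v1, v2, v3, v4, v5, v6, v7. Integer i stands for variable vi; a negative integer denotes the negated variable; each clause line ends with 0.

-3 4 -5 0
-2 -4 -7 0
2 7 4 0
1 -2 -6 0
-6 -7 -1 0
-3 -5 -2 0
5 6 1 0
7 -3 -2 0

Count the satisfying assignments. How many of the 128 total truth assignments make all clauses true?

45

Case analysis on v2 and v7:
  v2=1, v7=1: remaining (v1,v3,v4,v5,v6) ∈ {(0,0,0,1,0); (1,0,0,0,0); (1,0,0,1,0); (1,1,0,0,0)} — 4.
  v2=1, v7=0: v4 free; 5 ways for (v1,v3,v5,v6) × 2^1 = 10.
  v2=0, v7=1: 17 of the 32 assignments to (v1,v3,v4,v5,v6) work.
  v2=0, v7=0: v3 free; 7 ways for (v1,v4,v5,v6) × 2^1 = 14.
Total: 4 + 10 + 17 + 14 = 45.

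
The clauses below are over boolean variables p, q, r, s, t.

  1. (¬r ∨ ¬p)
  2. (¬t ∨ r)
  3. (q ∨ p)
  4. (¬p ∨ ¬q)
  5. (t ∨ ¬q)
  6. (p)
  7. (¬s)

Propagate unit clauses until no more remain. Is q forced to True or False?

(p) is a unit clause: p = True.
(¬r ∨ ¬p) with p = True leaves only ¬r, so r = False.
In (r ∨ ¬t), r is now false; ¬t must hold, so t = False.
In (¬q ∨ ¬p), ¬p is now false; ¬q must hold, so q = False.

False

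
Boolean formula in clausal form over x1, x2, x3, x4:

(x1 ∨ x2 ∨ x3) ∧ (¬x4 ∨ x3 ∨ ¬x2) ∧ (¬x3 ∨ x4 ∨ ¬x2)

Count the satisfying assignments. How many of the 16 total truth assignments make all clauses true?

10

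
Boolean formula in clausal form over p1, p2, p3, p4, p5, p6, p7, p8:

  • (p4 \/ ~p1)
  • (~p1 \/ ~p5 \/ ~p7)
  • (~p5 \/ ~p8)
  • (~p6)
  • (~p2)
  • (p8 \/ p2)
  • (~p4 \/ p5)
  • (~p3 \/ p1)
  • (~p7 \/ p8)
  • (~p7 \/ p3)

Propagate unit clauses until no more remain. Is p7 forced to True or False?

False

(~p6) is a unit clause: p6 = False.
(~p2) stands alone — p2 = False.
(p8 \/ p2) with p2 = False leaves only p8, so p8 = True.
(~p5 \/ ~p8): since p8 = True, the clause reduces to (~p5). p5 = False.
In (~p4 \/ p5), p5 is now false; ~p4 must hold, so p4 = False.
In (p4 \/ ~p1), p4 is now false; ~p1 must hold, so p1 = False.
In (~p3 \/ p1), p1 is now false; ~p3 must hold, so p3 = False.
(p3 \/ ~p7) with p3 = False leaves only ~p7, so p7 = False.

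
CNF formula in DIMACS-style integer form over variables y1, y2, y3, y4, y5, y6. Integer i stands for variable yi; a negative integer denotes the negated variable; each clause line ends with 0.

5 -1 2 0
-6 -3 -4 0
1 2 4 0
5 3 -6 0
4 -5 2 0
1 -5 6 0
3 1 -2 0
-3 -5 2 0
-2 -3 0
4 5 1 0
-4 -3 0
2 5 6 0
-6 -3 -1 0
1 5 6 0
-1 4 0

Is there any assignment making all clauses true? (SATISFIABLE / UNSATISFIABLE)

SATISFIABLE

Set y1 = True and propagate.
  then y4 is forced to True.
  then y3 is forced to False.
Set y2 = False and propagate.
  then y5 is forced to True.
y6 is now unconstrained; take y6 = True.
So y1=T, y2=F, y3=F, y4=T, y5=T, y6=T is a satisfying assignment.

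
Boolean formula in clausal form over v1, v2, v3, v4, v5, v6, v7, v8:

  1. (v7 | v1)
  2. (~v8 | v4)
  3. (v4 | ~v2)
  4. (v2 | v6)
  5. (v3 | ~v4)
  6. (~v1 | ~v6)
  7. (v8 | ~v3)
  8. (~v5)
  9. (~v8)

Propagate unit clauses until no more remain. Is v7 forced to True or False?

True

(~v5) stands alone — v5 = False.
(~v8) stands alone — v8 = False.
(v8 | ~v3): since v8 = False, the clause reduces to (~v3). v3 = False.
In (v3 | ~v4), v3 is now false; ~v4 must hold, so v4 = False.
(~v2 | v4): since v4 = False, the clause reduces to (~v2). v2 = False.
In (v2 | v6), v2 is now false; v6 must hold, so v6 = True.
(~v6 | ~v1): since v6 = True, the clause reduces to (~v1). v1 = False.
(v7 | v1) with v1 = False leaves only v7, so v7 = True.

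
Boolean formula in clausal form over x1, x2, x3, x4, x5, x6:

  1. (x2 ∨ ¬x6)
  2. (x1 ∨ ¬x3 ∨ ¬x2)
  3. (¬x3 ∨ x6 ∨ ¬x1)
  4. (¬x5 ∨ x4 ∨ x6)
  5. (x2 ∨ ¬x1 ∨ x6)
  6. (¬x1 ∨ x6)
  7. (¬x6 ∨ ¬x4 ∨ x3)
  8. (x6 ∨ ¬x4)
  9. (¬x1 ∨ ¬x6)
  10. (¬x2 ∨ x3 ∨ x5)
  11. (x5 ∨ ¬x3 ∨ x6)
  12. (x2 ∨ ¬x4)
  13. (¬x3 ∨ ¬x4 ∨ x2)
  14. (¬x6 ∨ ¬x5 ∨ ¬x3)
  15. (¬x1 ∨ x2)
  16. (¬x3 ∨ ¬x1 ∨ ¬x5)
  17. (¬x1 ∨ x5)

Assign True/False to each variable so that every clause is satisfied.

Set x1 = False and propagate.
Branch on x2: take x2 = True.
  then x3 is forced to False.
  then x5 is forced to True.
Set x4 = False and propagate.
  then x6 is forced to True.

x1=False, x2=True, x3=False, x4=False, x5=True, x6=True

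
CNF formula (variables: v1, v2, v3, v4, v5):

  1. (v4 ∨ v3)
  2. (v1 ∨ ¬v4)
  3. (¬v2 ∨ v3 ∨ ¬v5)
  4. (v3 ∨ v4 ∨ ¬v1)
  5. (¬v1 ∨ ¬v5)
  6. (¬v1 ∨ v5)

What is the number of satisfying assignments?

The models are:
  v1=F v2=F v3=T v4=F v5=F
  v1=F v2=F v3=T v4=F v5=T
  v1=F v2=T v3=T v4=F v5=F
  v1=F v2=T v3=T v4=F v5=T
Count: 4.

4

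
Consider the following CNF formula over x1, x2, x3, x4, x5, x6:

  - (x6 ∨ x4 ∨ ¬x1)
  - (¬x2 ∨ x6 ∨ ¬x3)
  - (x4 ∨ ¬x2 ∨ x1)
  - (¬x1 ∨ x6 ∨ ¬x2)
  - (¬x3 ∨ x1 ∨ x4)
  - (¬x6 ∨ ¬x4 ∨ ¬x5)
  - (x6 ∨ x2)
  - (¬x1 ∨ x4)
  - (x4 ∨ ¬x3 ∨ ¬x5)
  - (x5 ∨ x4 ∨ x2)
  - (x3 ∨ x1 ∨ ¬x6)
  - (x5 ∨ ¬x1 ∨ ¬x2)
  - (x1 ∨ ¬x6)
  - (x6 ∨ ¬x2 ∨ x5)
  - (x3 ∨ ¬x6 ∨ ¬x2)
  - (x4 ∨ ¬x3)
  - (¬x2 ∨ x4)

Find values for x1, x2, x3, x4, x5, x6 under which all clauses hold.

Branch on x1: take x1 = True.
  then x4 is forced to True.
Try x2 = False.
  then x6 is forced to True.
  then x5 is forced to False.
x3 is now unconstrained; take x3 = False.
Check each clause:
  1. (x6 ∨ ¬x1 ∨ x4) — x4 is true.
  2. (x6 ∨ ¬x2 ∨ ¬x3) — ¬x3 is true.
  3. (¬x2 ∨ x4 ∨ x1) — x1 is true.
  4. (¬x1 ∨ ¬x2 ∨ x6) — x6 is true.
  5. (x1 ∨ ¬x3 ∨ x4) — x1 is true.
  6. (¬x5 ∨ ¬x6 ∨ ¬x4) — ¬x5 is true.
  7. (x6 ∨ x2) — x6 is true.
  8. (¬x1 ∨ x4) — x4 is true.
  9. (¬x5 ∨ x4 ∨ ¬x3) — ¬x5 is true.
  10. (x4 ∨ x2 ∨ x5) — x4 is true.
  11. (x1 ∨ x3 ∨ ¬x6) — x1 is true.
  12. (¬x1 ∨ x5 ∨ ¬x2) — ¬x2 is true.
  13. (x1 ∨ ¬x6) — x1 is true.
  14. (¬x2 ∨ x5 ∨ x6) — ¬x2 is true.
  15. (x3 ∨ ¬x2 ∨ ¬x6) — ¬x2 is true.
  16. (x4 ∨ ¬x3) — x4 is true.
  17. (x4 ∨ ¬x2) — x4 is true.

x1=1, x2=0, x3=0, x4=1, x5=0, x6=1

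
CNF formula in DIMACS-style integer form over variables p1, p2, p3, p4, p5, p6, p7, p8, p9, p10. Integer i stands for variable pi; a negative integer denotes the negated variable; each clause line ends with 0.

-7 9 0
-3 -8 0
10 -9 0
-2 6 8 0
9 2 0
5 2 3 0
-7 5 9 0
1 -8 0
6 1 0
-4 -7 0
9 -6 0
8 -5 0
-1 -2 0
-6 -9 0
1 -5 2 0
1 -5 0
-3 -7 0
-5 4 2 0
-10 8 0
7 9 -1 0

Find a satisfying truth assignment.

Set p1 = True and propagate.
  then p2 is forced to False.
  then p9 is forced to True.
  then p10 is forced to True.
  then p6 is forced to False.
  then p8 is forced to True.
  then p3 is forced to False.
  then p5 is forced to True.
  then p4 is forced to True.
  then p7 is forced to False.

p1=T, p2=F, p3=F, p4=T, p5=T, p6=F, p7=F, p8=T, p9=T, p10=T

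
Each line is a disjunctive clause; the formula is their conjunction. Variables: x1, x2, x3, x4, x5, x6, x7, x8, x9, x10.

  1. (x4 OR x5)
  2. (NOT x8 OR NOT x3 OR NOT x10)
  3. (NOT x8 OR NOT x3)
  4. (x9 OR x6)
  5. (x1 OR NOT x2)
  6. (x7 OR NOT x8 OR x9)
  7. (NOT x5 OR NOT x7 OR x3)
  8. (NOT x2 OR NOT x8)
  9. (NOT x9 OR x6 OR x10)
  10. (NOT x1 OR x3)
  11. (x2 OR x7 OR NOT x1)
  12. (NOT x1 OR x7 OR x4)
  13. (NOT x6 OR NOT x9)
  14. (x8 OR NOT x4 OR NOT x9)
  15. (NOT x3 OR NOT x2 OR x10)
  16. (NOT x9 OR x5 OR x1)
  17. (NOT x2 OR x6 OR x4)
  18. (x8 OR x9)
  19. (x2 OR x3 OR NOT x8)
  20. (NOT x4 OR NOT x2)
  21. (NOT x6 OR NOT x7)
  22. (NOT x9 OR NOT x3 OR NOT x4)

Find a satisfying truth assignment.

x1=F, x2=F, x3=T, x4=F, x5=T, x6=F, x7=F, x8=F, x9=T, x10=T

Check each clause:
  1. (x5 OR x4) — x5 is true.
  2. (NOT x10 OR NOT x3 OR NOT x8) — NOT x8 is true.
  3. (NOT x3 OR NOT x8) — NOT x8 is true.
  4. (x6 OR x9) — x9 is true.
  5. (x1 OR NOT x2) — NOT x2 is true.
  6. (x9 OR x7 OR NOT x8) — NOT x8 is true.
  7. (NOT x7 OR NOT x5 OR x3) — NOT x7 is true.
  8. (NOT x2 OR NOT x8) — NOT x8 is true.
  9. (x6 OR NOT x9 OR x10) — x10 is true.
  10. (NOT x1 OR x3) — x3 is true.
  11. (NOT x1 OR x7 OR x2) — NOT x1 is true.
  12. (x7 OR x4 OR NOT x1) — NOT x1 is true.
  13. (NOT x9 OR NOT x6) — NOT x6 is true.
  14. (NOT x4 OR NOT x9 OR x8) — NOT x4 is true.
  15. (x10 OR NOT x2 OR NOT x3) — x10 is true.
  16. (x1 OR NOT x9 OR x5) — x5 is true.
  17. (x4 OR x6 OR NOT x2) — NOT x2 is true.
  18. (x8 OR x9) — x9 is true.
  19. (x2 OR x3 OR NOT x8) — NOT x8 is true.
  20. (NOT x4 OR NOT x2) — NOT x4 is true.
  21. (NOT x6 OR NOT x7) — NOT x7 is true.
  22. (NOT x3 OR NOT x9 OR NOT x4) — NOT x4 is true.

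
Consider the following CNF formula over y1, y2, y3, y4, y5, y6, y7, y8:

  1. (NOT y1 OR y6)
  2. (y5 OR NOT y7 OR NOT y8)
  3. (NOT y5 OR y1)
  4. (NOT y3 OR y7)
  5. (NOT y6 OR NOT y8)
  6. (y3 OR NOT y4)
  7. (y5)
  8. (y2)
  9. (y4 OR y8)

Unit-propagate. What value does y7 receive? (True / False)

(y5) stands alone — y5 = True.
In (NOT y5 OR y1), NOT y5 is now false; y1 must hold, so y1 = True.
(y6 OR NOT y1) with y1 = True leaves only y6, so y6 = True.
From (NOT y8 OR NOT y6) and y6 = True: y8 = False.
Unit clause (y2) sets y2 = True.
(y8 OR y4) with y8 = False leaves only y4, so y4 = True.
(NOT y4 OR y3): since y4 = True, the clause reduces to (y3). y3 = True.
(NOT y3 OR y7) with y3 = True leaves only y7, so y7 = True.

True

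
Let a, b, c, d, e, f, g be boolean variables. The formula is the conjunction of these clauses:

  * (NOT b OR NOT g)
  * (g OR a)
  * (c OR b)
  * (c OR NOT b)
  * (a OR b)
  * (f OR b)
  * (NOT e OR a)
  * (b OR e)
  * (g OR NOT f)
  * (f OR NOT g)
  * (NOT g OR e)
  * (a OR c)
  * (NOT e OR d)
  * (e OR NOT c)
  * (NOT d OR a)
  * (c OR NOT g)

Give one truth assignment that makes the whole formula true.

a=T, b=F, c=T, d=T, e=T, f=T, g=T

Check each clause:
  1. (NOT g OR NOT b) — NOT b is true.
  2. (g OR a) — a is true.
  3. (b OR c) — c is true.
  4. (c OR NOT b) — c is true.
  5. (b OR a) — a is true.
  6. (f OR b) — f is true.
  7. (NOT e OR a) — a is true.
  8. (b OR e) — e is true.
  9. (NOT f OR g) — g is true.
  10. (f OR NOT g) — f is true.
  11. (NOT g OR e) — e is true.
  12. (c OR a) — a is true.
  13. (d OR NOT e) — d is true.
  14. (e OR NOT c) — e is true.
  15. (NOT d OR a) — a is true.
  16. (NOT g OR c) — c is true.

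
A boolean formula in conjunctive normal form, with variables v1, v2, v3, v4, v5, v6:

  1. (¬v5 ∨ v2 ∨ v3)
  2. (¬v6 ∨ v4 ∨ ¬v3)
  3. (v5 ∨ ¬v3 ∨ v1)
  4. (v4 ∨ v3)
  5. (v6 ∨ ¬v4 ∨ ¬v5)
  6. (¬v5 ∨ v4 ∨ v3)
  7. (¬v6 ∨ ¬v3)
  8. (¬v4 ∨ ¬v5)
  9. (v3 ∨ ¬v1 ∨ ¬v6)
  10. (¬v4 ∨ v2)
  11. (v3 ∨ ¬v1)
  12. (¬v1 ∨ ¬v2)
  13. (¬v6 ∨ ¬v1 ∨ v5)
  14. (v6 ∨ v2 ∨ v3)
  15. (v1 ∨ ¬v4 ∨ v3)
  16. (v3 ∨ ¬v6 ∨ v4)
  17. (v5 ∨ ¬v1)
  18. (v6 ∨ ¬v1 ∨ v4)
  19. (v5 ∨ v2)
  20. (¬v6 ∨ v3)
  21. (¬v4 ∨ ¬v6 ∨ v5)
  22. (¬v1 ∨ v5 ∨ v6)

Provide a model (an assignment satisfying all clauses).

v1=False, v2=False, v3=True, v4=False, v5=True, v6=False

Set v1 = False and propagate.
Try v2 = False.
  then v4 is forced to False.
  then v3 is forced to True.
  then v6 is forced to False.
  then v5 is forced to True.
Every clause has at least one true literal under this assignment.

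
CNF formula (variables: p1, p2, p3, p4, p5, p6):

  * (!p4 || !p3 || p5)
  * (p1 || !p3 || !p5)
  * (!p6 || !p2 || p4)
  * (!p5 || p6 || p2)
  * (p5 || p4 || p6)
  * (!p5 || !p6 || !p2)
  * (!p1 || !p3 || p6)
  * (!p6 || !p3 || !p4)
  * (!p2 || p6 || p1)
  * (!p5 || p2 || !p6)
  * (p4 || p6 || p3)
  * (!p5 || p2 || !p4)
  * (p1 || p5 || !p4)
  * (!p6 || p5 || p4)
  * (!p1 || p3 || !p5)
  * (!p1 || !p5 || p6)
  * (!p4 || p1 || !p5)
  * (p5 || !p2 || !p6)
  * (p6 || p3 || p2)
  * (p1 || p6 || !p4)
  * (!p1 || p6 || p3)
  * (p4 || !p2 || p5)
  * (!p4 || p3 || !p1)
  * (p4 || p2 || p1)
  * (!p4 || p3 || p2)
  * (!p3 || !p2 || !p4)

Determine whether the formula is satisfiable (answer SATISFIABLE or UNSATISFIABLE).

p4 = True:
  p5 = True:
    propagation gives p2=True, p6=False, p1=True; an empty clause results — contradiction.
  p5 = False:
    propagation gives p3=False, p1=True; an empty clause results — contradiction.
p4 = False:
  p6 = True:
    propagation gives p2=False, p5=False; an empty clause results — contradiction.
  p6 = False:
    propagation gives p5=True, p2=True, p1=True; an empty clause results — contradiction.
Every branch closes, so no satisfying assignment exists.

UNSATISFIABLE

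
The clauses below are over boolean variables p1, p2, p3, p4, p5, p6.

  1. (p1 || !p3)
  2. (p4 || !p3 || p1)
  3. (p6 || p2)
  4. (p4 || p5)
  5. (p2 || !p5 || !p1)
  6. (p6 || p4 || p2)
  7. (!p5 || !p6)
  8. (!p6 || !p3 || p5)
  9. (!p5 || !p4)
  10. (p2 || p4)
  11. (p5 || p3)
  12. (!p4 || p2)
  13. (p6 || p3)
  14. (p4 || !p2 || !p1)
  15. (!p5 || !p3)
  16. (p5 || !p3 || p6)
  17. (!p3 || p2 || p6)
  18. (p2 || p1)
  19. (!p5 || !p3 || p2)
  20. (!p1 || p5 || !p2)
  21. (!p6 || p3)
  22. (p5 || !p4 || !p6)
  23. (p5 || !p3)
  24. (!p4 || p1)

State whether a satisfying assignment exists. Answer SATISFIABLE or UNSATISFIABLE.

UNSATISFIABLE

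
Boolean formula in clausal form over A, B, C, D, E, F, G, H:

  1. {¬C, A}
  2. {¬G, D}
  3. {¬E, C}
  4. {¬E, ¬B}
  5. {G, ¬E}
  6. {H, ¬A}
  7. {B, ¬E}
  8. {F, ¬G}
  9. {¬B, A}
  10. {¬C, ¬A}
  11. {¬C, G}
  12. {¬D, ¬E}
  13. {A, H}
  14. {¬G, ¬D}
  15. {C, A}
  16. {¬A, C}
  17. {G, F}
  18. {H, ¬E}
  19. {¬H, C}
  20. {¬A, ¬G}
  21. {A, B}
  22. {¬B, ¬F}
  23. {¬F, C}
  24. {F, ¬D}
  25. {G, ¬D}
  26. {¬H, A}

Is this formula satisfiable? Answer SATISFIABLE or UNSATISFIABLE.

A = True:
  propagation gives H=True, C=False; an empty clause results — contradiction.
A = False:
  propagation gives C=False; an empty clause results — contradiction.
Every branch closes, so no satisfying assignment exists.

UNSATISFIABLE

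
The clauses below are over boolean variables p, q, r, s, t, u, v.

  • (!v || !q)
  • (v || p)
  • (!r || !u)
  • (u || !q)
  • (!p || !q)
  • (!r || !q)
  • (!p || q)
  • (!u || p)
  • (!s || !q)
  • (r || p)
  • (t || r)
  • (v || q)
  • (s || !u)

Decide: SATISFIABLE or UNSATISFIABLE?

SATISFIABLE

t occurs only positively in the remaining clauses — set t = True.
Try p = False.
  then v is forced to True.
  then q is forced to False.
  then u is forced to False.
  then r is forced to True.
s is now unconstrained; take s = True.
So p=False  q=False  r=True  s=True  t=True  u=False  v=True is a satisfying assignment.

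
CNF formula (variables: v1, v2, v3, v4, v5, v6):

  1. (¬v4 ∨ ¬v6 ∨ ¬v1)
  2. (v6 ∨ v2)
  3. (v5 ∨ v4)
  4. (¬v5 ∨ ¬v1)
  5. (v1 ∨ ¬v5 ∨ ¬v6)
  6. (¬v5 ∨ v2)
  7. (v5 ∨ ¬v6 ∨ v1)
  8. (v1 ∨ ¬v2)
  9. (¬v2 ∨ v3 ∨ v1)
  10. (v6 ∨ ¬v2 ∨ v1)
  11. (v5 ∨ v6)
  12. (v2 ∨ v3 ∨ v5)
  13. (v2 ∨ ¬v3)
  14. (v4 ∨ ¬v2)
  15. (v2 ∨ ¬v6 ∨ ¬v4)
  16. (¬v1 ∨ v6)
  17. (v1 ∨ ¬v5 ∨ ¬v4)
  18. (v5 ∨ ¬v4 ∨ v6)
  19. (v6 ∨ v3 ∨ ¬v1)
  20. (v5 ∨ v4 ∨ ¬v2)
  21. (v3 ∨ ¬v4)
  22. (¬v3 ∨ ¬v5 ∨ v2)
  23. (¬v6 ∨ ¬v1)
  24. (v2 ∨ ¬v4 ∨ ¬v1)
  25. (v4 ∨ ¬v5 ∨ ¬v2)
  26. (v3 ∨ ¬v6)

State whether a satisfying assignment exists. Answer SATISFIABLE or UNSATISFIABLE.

UNSATISFIABLE

v2 = True:
  propagation gives v1=True, v5=False, v4=True, v6=False; an empty clause results — contradiction.
v2 = False:
  propagation gives v6=True, v5=False, v4=True; an empty clause results — contradiction.
Every branch closes, so no satisfying assignment exists.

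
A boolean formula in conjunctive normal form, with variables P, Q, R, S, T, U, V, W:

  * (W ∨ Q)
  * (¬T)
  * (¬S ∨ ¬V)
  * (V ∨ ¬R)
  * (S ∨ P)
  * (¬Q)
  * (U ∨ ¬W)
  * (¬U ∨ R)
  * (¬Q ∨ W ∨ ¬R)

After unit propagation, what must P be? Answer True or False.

True

Unit clause (¬T) sets T = False.
(¬Q) is a unit clause: Q = False.
(W ∨ Q): since Q = False, the clause reduces to (W). W = True.
In (U ∨ ¬W), ¬W is now false; U must hold, so U = True.
In (R ∨ ¬U), ¬U is now false; R must hold, so R = True.
From (V ∨ ¬R) and R = True: V = True.
In (¬V ∨ ¬S), ¬V is now false; ¬S must hold, so S = False.
In (S ∨ P), S is now false; P must hold, so P = True.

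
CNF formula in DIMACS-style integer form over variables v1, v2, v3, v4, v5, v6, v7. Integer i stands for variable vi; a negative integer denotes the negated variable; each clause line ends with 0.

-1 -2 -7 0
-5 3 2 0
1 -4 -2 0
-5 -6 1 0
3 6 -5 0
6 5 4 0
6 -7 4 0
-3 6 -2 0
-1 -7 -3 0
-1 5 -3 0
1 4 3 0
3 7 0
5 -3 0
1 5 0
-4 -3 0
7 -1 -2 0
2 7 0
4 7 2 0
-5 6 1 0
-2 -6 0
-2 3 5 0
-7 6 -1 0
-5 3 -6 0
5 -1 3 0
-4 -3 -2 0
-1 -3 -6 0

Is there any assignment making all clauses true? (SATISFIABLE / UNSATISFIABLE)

v3 = True:
  v1 = True:
    propagation gives v7=False, v2=False; an empty clause results — contradiction.
  v1 = False:
    propagation gives v6=False; an empty clause results — contradiction.
v3 = False:
  v5 = True:
    propagation gives v2=True, v1=False, v4=False; an empty clause results — contradiction.
  v5 = False:
    propagation gives v1=True; an empty clause results — contradiction.
Every branch closes, so no satisfying assignment exists.

UNSATISFIABLE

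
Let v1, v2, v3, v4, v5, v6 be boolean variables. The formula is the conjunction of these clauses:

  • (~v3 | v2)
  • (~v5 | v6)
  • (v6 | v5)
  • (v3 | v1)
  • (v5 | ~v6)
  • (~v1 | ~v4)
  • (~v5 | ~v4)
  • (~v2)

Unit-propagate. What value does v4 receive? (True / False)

False

(~v2) stands alone — v2 = False.
From (v2 | ~v3) and v2 = False: v3 = False.
(v1 | v3) with v3 = False leaves only v1, so v1 = True.
(~v1 | ~v4): since v1 = True, the clause reduces to (~v4). v4 = False.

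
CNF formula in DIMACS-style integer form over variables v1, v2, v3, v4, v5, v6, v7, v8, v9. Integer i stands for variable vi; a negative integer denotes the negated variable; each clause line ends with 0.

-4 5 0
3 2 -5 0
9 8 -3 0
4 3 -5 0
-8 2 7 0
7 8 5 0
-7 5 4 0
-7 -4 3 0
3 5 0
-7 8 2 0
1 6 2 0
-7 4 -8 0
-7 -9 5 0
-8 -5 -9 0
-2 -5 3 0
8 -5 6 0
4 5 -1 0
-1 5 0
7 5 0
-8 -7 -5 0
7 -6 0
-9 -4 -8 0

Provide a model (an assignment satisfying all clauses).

v1=True, v2=True, v3=True, v4=True, v5=True, v6=False, v7=False, v8=True, v9=False

Set v1 = True and propagate.
  then v5 is forced to True.
Set v2 = True and propagate.
  then v3 is forced to True.
Set v4 = True and propagate.
The remaining clauses are satisfied by v6 = False, v7 = False, v8 = True, v9 = False.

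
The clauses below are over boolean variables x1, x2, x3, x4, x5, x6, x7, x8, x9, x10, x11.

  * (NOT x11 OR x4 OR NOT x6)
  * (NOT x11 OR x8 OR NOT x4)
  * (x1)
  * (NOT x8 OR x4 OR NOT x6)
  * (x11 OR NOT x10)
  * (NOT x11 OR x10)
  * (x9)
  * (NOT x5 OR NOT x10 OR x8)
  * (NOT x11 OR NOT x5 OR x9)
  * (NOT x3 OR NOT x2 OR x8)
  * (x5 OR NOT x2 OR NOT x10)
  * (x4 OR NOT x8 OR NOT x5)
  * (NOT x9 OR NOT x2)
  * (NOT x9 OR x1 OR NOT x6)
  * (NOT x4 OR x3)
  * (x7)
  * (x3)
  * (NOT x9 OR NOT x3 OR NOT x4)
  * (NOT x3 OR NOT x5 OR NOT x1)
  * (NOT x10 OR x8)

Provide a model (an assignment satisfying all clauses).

Unit propagation: (x1) forces x1 = True.
Unit propagation: (x9) forces x9 = True.
(NOT x2) is a unit clause, so x2 = False.
(x7) is a unit clause, so x7 = True.
Unit propagation: (x3) forces x3 = True.
(NOT x4) is a unit clause, so x4 = False.
(NOT x5) is a unit clause, so x5 = False.
Pure literal: x6 appears only negated; assign x6 = False.
Try x8 = False.
  then x10 is forced to False.
  then x11 is forced to False.

x1=T, x2=F, x3=T, x4=F, x5=F, x6=F, x7=T, x8=F, x9=T, x10=F, x11=F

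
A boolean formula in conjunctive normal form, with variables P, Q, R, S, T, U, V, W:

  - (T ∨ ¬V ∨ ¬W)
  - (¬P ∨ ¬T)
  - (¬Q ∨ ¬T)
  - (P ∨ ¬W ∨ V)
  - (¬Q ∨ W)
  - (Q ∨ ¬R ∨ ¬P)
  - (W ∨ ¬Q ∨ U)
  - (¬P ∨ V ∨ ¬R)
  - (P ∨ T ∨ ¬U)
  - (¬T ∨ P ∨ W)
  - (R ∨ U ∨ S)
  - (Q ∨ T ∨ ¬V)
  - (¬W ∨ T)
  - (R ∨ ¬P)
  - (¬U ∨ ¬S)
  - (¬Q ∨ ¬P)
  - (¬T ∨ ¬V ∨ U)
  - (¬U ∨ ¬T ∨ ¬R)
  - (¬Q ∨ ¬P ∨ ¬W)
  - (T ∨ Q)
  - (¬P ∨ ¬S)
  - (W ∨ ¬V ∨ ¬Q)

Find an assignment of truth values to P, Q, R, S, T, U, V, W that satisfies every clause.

Try P = False.
For the remaining variables, Q = False, R = False, S = False, T = True, U = True, V = True, W = True works.
Every clause has at least one true literal under this assignment.

P=False, Q=False, R=False, S=False, T=True, U=True, V=True, W=True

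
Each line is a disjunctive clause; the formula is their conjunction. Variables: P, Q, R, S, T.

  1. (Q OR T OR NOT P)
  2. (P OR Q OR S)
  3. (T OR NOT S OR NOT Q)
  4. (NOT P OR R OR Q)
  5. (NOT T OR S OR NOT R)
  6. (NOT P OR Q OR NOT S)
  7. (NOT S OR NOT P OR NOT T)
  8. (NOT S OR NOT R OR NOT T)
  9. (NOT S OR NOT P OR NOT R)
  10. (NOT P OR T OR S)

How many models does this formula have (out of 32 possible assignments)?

8

Case analysis on S and P:
  S=1, P=1: a clause becomes empty — 0.
  S=1, P=0: remaining (Q,R,T) ∈ {(0,0,0); (0,0,1); (0,1,0); (1,0,1)} — 4.
  S=0, P=1: remaining (Q,R,T) ∈ {(1,0,1)} — 1.
  S=0, P=0: remaining (Q,R,T) ∈ {(1,0,0); (1,0,1); (1,1,0)} — 3.
Total: 0 + 4 + 1 + 3 = 8.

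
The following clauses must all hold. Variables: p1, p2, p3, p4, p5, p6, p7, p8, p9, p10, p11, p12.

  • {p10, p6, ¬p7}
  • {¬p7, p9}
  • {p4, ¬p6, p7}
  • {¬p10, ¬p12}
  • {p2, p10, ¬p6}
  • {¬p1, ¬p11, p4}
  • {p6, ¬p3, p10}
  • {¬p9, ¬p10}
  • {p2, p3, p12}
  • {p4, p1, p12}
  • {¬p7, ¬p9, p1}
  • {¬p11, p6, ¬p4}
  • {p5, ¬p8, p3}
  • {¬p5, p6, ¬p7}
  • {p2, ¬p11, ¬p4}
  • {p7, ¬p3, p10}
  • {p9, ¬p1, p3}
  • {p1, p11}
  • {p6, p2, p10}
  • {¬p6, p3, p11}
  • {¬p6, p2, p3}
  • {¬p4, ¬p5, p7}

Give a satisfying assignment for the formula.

p1=True, p2=True, p3=False, p4=False, p5=True, p6=False, p7=False, p8=True, p9=True, p10=False, p11=False, p12=False

Pure literal: p2 appears only positively; assign p2 = True.
Try p1 = True.
Set p3 = False and propagate.
  then p9 is forced to True.
  then p10 is forced to False.
Try p4 = False.
  then p11 is forced to False.
  then p6 is forced to False.
  then p7 is forced to False.
For the remaining variables, p5 = True, p8 = True, p12 = False works.
Check each clause:
  1. {p10, ¬p7, p6} — ¬p7 is true.
  2. {¬p7, p9} — p9 is true.
  3. {p4, ¬p6, p7} — ¬p6 is true.
  4. {¬p10, ¬p12} — ¬p12 is true.
  5. {p2, ¬p6, p10} — p2 is true.
  6. {p4, ¬p1, ¬p11} — ¬p11 is true.
  7. {p6, ¬p3, p10} — ¬p3 is true.
  8. {¬p9, ¬p10} — ¬p10 is true.
  9. {p12, p3, p2} — p2 is true.
  10. {p12, p4, p1} — p1 is true.
  11. {¬p9, ¬p7, p1} — ¬p7 is true.
  12. {p6, ¬p11, ¬p4} — ¬p4 is true.
  13. {p3, ¬p8, p5} — p5 is true.
  14. {¬p7, p6, ¬p5} — ¬p7 is true.
  15. {¬p4, ¬p11, p2} — p2 is true.
  16. {p10, ¬p3, p7} — ¬p3 is true.
  17. {¬p1, p3, p9} — p9 is true.
  18. {p11, p1} — p1 is true.
  19. {p6, p2, p10} — p2 is true.
  20. {¬p6, p3, p11} — ¬p6 is true.
  21. {p2, ¬p6, p3} — ¬p6 is true.
  22. {¬p5, ¬p4, p7} — ¬p4 is true.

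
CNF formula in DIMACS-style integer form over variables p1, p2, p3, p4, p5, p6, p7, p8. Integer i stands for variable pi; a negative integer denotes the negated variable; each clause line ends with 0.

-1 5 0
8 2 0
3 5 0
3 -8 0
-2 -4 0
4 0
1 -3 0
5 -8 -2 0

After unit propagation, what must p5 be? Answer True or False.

True

Unit clause (p4) sets p4 = True.
In (~p2 | ~p4), ~p4 is now false; ~p2 must hold, so p2 = False.
From (p2 | p8) and p2 = False: p8 = True.
(p3 | ~p8) with p8 = True leaves only p3, so p3 = True.
(p1 | ~p3) with p3 = True leaves only p1, so p1 = True.
(p5 | ~p1): since p1 = True, the clause reduces to (p5). p5 = True.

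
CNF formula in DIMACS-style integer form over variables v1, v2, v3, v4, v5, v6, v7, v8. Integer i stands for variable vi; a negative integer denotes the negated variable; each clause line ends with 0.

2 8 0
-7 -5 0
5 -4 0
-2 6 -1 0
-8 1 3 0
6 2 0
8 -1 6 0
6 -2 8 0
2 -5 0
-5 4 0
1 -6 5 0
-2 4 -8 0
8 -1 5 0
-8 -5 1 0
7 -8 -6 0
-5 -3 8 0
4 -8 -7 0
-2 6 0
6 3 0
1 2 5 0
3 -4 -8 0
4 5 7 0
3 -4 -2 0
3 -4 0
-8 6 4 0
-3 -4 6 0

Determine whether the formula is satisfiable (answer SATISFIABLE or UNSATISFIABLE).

UNSATISFIABLE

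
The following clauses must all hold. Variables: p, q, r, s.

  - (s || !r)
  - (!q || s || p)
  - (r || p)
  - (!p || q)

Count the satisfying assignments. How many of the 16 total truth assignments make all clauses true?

5

The models are:
  p=F q=F r=T s=T
  p=F q=T r=T s=T
  p=T q=T r=F s=F
  p=T q=T r=F s=T
  p=T q=T r=T s=T
That's 5 in total.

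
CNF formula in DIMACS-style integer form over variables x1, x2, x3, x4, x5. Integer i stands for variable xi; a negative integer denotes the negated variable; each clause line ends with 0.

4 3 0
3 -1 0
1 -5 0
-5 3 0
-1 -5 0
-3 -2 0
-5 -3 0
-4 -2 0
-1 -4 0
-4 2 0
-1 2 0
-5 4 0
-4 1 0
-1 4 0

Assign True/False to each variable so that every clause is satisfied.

x1 = False, x2 = False, x3 = True, x4 = False, x5 = False

Check each clause:
  1. (x4 OR x3) — x3 is true.
  2. (x3 OR NOT x1) — x3 is true.
  3. (x1 OR NOT x5) — NOT x5 is true.
  4. (x3 OR NOT x5) — x3 is true.
  5. (NOT x5 OR NOT x1) — NOT x5 is true.
  6. (NOT x3 OR NOT x2) — NOT x2 is true.
  7. (NOT x5 OR NOT x3) — NOT x5 is true.
  8. (NOT x4 OR NOT x2) — NOT x4 is true.
  9. (NOT x1 OR NOT x4) — NOT x4 is true.
  10. (x2 OR NOT x4) — NOT x4 is true.
  11. (NOT x1 OR x2) — NOT x1 is true.
  12. (NOT x5 OR x4) — NOT x5 is true.
  13. (x1 OR NOT x4) — NOT x4 is true.
  14. (NOT x1 OR x4) — NOT x1 is true.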